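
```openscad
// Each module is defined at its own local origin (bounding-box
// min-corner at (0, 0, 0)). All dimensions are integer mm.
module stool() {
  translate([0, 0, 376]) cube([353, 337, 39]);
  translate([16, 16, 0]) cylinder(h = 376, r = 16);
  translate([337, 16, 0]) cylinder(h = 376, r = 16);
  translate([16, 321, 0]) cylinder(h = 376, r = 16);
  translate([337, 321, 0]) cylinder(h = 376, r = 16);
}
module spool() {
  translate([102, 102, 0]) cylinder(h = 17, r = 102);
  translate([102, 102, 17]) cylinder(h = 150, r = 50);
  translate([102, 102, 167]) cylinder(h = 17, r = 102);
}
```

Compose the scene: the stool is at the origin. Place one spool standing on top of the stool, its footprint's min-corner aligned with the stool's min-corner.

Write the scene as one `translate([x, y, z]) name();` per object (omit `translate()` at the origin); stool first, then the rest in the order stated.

stool();
translate([0, 0, 415]) spool();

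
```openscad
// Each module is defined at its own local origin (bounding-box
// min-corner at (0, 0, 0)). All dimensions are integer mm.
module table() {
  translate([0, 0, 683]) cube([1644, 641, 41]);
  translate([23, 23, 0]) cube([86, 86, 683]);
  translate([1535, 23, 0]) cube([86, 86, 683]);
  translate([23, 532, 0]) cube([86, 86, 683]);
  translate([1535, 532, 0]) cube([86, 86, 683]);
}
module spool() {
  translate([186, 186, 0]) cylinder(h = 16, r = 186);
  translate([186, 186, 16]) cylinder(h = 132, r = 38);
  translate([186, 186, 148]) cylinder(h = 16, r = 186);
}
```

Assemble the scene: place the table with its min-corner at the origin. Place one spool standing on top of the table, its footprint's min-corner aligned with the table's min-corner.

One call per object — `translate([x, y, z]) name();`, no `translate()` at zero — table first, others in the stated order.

table();
translate([0, 0, 724]) spool();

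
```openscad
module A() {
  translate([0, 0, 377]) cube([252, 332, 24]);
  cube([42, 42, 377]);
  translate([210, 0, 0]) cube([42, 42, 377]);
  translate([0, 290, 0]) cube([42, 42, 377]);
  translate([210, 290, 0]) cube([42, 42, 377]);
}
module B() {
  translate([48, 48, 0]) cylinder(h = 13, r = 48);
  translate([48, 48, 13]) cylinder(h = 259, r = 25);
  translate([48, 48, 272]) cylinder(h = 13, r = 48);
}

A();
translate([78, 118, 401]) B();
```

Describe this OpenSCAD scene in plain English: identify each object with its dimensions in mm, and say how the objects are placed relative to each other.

A is a simple wooden stool: a rectangular seat 252 mm (x) by 332 mm (y), 24 mm thick, top face at z = 401 mm, on four square legs, each 42×42 mm in cross-section. The legs rest on z = 0, each flush with a corner of the seat.

B is a spool: two coaxial disc flanges of radius 48 mm and thickness 13 mm, joined by a core cylinder of radius 25 mm and height 259 mm. The lower flange rests on z = 0 and the three cylinders share a vertical axis.

The spool is on top of the stool, centred.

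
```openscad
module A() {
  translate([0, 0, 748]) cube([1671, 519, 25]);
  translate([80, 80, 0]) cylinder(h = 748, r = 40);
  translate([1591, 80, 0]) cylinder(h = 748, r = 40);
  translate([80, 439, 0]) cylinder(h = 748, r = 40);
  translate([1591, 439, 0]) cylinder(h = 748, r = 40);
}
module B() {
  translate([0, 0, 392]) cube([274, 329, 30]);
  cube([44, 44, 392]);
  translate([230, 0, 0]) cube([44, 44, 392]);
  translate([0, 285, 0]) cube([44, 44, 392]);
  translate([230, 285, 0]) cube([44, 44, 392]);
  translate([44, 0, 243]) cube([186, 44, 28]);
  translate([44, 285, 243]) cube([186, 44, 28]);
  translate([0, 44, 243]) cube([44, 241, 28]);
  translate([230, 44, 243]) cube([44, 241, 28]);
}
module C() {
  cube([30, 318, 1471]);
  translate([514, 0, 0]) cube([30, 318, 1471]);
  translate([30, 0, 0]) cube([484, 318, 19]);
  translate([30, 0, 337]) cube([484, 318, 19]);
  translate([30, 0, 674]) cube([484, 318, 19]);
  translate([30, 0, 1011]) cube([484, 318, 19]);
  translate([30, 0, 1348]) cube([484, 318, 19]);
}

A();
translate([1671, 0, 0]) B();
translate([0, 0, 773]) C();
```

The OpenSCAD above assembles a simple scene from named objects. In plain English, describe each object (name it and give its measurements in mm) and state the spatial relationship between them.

A is a rectangular dining table. The top is 1671×519×25 mm with its upper surface at z = 773 mm. It stands on four round legs of 80 mm diameter, each leg's bounding box inset 40 mm from the nearest pair of top edges, running from the floor to the underside of the top.

B is a four-legged stool. The seat is a 274×329×30 mm slab whose top surface is at z = 422 mm; four square legs, each 44×44 mm in cross-section, run from the floor (z = 0) to the underside of the seat, each flush with a corner of the seat. Four stretchers, 44 mm wide and 28 mm tall, connect adjacent legs with their undersides at z = 243 mm, each running between the inner faces of the legs it joins and aligned with the legs' outer faces on the other axis.

C is a bookshelf 544 mm wide overall, 318 mm deep and 1471 mm tall. The two sides are 30 mm thick vertical panels. 5 horizontal shelves of 19 mm thickness span between the inner faces of the sides; the lowest shelf sits on the floor and shelves are stacked with a clear vertical gap of 318 mm between each pair.

The stool is against the table's +x side, with their −y faces flush. The bookshelf is on top of the table.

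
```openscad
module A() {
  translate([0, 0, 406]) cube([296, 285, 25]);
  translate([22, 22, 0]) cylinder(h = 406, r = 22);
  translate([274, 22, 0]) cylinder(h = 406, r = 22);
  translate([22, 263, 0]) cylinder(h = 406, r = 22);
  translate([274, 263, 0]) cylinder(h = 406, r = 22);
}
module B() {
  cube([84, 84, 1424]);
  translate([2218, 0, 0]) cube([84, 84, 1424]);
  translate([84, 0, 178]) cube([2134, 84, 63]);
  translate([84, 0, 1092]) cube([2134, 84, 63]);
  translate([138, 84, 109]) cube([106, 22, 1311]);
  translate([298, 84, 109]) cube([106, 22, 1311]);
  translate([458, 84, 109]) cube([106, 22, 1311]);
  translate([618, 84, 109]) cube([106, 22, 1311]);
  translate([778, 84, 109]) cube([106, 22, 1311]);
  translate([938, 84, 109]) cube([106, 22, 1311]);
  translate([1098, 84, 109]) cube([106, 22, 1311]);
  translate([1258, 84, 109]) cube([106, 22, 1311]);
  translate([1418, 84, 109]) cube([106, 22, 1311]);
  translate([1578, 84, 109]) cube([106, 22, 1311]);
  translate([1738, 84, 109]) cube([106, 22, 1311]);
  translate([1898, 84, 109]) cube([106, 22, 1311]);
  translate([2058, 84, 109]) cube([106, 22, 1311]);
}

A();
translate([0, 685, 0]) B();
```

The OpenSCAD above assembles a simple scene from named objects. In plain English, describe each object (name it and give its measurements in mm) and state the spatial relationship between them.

A is a four-legged stool. The seat is 296×285 mm, 25 mm thick, top at z = 431 mm. It stands on four round legs, each 44 mm in diameter, from z = 0 to the seat underside, each leg's axis is inset half a diameter from the nearest pair of seat edges (so the leg's bounding box is flush with the corner).

B is a fence section. Two 84×84 mm posts, 1424 mm tall, stand on the floor with a clear span of 2134 mm between their inner faces. Two horizontal rails of 84×63 mm section span the gap between the posts with their undersides at z = 178 mm and z = 1092 mm, flush with the posts' −y face. 13 pickets, each 106 mm wide, 22 mm thick and 1311 mm tall, are fixed to the +y face of the rails with their bottoms at z = 109 mm, evenly spaced across the span with equal gaps (rounded down to the nearest mm) at the −x end and between each pair — any rounding remainder accumulates at the +x end.

The fence section is on the floor beside the stool on its +y side.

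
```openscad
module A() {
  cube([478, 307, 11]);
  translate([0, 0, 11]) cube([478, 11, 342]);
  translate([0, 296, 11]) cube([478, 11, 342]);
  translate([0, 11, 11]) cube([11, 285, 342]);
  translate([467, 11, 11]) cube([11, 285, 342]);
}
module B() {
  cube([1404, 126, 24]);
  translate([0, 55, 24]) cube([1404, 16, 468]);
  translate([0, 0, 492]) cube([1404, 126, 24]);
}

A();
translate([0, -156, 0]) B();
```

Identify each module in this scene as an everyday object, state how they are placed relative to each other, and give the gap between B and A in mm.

The I-beam's nearest face is 30 mm from the open box's −y face.

A is an open box. B is an I-beam. The I-beam is on the floor beside the open box on its −y side. The gap between the I-beam and the open box is 30 mm.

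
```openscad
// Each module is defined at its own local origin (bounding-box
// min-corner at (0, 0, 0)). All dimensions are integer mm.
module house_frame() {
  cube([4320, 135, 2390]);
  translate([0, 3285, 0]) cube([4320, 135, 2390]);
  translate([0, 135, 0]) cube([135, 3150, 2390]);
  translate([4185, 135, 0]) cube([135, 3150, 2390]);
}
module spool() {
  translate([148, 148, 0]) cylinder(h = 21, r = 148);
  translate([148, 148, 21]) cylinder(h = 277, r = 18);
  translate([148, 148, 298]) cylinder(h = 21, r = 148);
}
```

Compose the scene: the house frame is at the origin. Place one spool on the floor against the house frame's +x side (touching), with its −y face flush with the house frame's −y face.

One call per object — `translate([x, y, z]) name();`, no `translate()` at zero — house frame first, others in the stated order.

house_frame();
translate([4320, 0, 0]) spool();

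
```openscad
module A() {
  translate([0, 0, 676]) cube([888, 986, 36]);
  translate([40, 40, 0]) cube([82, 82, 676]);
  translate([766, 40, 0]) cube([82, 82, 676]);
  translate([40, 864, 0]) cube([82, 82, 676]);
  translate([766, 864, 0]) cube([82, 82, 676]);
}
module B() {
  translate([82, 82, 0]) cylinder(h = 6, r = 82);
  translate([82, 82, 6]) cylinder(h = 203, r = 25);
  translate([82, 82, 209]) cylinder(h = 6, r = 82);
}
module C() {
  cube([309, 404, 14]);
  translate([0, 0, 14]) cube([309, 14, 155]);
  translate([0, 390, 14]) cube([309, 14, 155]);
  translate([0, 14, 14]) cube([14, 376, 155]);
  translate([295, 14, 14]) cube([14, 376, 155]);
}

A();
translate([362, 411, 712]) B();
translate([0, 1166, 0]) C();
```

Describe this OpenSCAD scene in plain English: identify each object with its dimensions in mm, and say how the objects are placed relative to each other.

A is a rectangular dining table. The top is 888×986×36 mm with its upper surface at z = 712 mm. It stands on four 82×82 mm square legs, each inset 40 mm from the nearest pair of top edges, running from the floor to the underside of the top.

B is a spool: two coaxial disc flanges of radius 82 mm and thickness 6 mm, joined by a core cylinder of radius 25 mm and height 203 mm. The lower flange rests on z = 0 and the three cylinders share a vertical axis.

C is an open storage box with external size 309×404×169 mm and wall thickness 14 mm (the base is also 14 mm thick). The base covers the whole footprint; the four walls stand on the base, with the y-facing walls full-width and the x-facing walls fitting between their inner faces.

The spool is on top of the table, centred. The open box is on the floor beside the table on its +y side.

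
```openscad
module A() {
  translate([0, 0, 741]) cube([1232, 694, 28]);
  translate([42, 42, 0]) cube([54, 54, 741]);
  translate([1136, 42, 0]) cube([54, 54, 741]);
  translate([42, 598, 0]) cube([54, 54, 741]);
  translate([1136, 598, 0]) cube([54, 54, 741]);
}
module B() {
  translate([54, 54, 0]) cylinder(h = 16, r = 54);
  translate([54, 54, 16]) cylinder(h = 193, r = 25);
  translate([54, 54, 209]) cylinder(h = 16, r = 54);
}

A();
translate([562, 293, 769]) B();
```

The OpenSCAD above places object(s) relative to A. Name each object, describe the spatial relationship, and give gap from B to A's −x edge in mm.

The spool's min-x is at 562; the table's min-x is 0; gap = 562 mm.

A is a table. B is a spool. The spool is on top of the table, centred. The gap from the spool to the table's −x edge is 562 mm.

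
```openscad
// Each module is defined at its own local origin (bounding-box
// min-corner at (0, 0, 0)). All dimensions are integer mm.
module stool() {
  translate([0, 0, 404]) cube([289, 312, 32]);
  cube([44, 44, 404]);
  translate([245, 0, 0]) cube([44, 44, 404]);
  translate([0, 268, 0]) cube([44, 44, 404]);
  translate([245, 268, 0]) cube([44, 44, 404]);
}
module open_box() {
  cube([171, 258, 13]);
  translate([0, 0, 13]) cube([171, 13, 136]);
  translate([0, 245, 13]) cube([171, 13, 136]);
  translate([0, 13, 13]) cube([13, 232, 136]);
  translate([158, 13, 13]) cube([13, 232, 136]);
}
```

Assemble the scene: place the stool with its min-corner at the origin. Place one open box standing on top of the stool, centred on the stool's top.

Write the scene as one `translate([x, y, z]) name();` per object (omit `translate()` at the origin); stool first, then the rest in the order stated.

stool();
translate([59, 27, 436]) open_box();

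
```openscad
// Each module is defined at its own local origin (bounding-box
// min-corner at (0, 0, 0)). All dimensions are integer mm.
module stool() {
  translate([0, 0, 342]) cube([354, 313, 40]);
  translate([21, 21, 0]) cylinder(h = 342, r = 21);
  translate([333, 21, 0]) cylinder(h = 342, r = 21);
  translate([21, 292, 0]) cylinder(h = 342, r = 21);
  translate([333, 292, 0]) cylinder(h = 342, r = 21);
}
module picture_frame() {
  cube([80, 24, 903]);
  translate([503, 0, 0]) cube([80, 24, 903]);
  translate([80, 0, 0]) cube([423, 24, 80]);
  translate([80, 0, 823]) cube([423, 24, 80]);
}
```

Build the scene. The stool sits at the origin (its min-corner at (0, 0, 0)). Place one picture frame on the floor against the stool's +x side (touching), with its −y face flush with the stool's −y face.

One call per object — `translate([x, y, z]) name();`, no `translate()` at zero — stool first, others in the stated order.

stool();
translate([354, 0, 0]) picture_frame();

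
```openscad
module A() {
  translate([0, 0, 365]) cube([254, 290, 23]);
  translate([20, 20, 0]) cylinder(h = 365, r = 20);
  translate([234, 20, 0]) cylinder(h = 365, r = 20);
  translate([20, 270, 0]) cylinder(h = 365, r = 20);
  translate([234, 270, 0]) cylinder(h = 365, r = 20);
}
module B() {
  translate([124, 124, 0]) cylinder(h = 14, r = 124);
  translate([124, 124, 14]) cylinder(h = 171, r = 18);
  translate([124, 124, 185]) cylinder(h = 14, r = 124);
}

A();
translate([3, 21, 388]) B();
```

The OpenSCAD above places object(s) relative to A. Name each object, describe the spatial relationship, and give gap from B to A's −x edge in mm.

A is a stool. B is a spool. The spool is on top of the stool, centred. The gap from the spool to the stool's −x edge is 3 mm.

The spool's min-x is at 3; the stool's min-x is 0; gap = 3 mm.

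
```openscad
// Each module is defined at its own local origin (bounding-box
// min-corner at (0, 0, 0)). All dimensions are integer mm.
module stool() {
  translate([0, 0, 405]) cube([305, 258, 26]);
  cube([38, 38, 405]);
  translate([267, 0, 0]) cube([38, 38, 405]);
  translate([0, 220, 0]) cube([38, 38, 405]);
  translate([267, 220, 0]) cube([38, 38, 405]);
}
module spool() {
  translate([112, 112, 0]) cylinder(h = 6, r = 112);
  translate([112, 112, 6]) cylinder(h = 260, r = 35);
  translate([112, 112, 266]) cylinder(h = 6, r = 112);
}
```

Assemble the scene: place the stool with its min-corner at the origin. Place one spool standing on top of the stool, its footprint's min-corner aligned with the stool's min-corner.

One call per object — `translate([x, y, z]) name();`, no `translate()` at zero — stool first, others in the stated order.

stool();
translate([0, 0, 431]) spool();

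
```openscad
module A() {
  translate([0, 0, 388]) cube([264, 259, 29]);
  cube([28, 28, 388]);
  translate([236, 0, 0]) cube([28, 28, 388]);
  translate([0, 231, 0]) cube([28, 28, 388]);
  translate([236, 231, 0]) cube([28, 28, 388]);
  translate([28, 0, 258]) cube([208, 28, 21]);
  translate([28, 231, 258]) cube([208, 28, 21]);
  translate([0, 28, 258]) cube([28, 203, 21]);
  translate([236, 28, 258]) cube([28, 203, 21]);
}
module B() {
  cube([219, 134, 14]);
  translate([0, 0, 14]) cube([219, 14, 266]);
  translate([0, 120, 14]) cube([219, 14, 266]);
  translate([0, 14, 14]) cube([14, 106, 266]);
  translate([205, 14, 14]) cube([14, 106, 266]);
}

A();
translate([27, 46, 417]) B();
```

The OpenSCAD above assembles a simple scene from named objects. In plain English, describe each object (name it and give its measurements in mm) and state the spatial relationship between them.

A is a four-legged stool. The seat is a 264×259×29 mm slab whose top surface is at z = 417 mm; four square legs, each 28×28 mm in cross-section, run from the floor (z = 0) to the underside of the seat, each flush with a corner of the seat. Four stretchers, 28 mm wide and 21 mm tall, connect adjacent legs with their undersides at z = 258 mm, each running between the inner faces of the legs it joins and aligned with the legs' outer faces on the other axis.

B is an open-topped rectangular box: outside dimensions 219×134×280 mm, with a uniform wall and base thickness of 14 mm. The base is a full 219×134 slab on the floor; four walls sit on top of the base. The front and back walls (the −y and +y sides) span the full width; the two side walls fit between them.

The open box is on top of the stool.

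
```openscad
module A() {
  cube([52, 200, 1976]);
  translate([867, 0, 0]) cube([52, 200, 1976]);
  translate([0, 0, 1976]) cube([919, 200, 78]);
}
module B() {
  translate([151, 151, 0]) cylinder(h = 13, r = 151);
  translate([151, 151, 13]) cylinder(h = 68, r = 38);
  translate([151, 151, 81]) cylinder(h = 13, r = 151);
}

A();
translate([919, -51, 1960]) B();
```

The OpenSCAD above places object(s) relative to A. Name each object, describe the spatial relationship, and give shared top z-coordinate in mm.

A is a door frame. B is a spool. The spool is beside the door frame with their tops flush at z = 2054. The shared top z-coordinate is 2054 mm.

Both tops at z = 2054 mm.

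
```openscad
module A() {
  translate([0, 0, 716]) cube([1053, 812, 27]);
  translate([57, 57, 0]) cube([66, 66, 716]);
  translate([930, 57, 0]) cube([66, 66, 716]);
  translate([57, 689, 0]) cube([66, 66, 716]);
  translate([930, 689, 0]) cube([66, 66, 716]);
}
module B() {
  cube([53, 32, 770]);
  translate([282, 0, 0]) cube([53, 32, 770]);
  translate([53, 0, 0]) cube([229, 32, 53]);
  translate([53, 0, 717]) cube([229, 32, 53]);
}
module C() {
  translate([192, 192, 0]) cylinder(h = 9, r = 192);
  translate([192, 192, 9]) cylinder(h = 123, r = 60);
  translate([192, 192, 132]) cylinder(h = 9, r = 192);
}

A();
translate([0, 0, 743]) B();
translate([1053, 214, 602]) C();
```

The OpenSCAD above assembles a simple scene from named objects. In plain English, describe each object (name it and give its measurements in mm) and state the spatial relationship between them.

A is a table with a 1053×812 mm rectangular top, 27 mm thick, top surface at z = 743 mm, supported by four 66×66 mm square legs, each inset 57 mm from the nearest pair of top edges, running from the floor.

B is a picture frame with a 229×664 mm rectangular opening (x by z) and a uniform 53 mm border on every side. Frame depth is 32 mm along y. It is built from two vertical stiles running the full outside height and two horizontal rails spanning the gap between the stiles.

C is a spool: two coaxial disc flanges of radius 192 mm and thickness 9 mm, joined by a core cylinder of radius 60 mm and height 123 mm. The lower flange rests on z = 0 and the three cylinders share a vertical axis.

The picture frame is on top of the table. The spool is beside the table with their tops flush at z = 743.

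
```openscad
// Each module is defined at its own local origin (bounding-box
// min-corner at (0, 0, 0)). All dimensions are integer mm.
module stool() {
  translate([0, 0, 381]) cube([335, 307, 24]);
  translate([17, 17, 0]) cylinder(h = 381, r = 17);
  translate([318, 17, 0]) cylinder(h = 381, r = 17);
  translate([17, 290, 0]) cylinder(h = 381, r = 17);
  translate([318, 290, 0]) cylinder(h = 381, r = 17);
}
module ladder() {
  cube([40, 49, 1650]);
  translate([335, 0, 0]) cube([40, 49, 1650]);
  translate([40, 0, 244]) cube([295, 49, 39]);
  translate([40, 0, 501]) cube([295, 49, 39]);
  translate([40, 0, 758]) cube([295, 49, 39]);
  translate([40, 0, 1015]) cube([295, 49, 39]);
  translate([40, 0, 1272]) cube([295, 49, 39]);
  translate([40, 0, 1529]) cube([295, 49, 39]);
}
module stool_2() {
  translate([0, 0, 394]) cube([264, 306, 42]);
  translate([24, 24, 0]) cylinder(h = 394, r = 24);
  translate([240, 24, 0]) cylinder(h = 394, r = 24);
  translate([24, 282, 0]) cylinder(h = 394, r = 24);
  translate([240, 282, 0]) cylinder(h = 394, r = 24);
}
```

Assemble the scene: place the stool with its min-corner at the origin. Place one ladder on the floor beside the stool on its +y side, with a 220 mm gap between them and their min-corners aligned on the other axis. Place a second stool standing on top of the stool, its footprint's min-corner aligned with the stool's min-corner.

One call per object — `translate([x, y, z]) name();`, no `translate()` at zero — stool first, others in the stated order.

stool();
translate([0, 527, 0]) ladder();
translate([0, 0, 405]) stool_2();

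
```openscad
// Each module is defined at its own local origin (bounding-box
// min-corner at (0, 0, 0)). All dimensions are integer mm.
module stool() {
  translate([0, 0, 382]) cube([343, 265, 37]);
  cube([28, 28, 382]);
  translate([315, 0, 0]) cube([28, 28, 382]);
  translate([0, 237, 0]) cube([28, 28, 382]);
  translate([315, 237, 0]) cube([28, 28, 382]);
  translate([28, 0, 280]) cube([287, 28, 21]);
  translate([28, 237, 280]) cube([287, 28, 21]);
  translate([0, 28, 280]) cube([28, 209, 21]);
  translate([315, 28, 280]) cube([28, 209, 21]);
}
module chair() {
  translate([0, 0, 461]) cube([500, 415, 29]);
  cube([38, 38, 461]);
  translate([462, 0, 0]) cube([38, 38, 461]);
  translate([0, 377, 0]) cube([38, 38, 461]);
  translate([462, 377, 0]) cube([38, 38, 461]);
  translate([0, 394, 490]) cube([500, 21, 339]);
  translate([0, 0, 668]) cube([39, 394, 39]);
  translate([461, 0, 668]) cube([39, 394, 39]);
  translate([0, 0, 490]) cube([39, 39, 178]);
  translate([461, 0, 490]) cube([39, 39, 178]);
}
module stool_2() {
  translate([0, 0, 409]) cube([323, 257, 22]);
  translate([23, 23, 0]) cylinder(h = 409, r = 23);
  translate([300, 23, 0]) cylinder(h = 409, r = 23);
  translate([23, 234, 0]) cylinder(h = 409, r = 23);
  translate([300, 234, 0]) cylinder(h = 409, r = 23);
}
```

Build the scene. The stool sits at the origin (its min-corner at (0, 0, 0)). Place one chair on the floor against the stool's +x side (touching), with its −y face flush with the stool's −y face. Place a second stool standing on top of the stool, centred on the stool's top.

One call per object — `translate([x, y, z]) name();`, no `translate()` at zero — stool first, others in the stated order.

stool();
translate([343, 0, 0]) chair();
translate([10, 4, 419]) stool_2();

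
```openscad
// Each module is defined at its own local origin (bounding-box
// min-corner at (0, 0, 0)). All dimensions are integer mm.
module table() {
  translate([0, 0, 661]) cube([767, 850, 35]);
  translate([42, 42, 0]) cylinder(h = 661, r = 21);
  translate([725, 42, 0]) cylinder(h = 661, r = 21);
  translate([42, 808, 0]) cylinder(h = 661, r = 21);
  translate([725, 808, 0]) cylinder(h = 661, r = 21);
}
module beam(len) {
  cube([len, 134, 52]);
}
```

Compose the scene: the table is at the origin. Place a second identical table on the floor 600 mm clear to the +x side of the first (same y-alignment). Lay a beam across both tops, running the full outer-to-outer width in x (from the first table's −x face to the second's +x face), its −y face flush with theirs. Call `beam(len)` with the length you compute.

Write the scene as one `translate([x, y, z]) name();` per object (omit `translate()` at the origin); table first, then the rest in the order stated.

table();
translate([1367, 0, 0]) table();
translate([0, 0, 696]) beam(2134);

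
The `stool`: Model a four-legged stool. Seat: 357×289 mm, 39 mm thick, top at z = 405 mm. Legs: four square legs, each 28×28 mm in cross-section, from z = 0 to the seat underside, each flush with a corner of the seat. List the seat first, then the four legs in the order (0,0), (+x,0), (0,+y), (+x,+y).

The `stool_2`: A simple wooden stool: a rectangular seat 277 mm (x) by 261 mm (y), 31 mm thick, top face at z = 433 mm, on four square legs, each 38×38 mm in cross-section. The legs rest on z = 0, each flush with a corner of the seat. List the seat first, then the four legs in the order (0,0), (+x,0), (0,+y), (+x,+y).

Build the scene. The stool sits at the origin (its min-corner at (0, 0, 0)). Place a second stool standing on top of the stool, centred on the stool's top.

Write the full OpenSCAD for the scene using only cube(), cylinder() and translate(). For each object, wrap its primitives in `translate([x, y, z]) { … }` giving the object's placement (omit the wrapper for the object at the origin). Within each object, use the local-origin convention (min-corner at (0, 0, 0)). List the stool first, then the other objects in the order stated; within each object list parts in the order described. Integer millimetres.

translate([0, 0, 366]) cube([357, 289, 39]);
cube([28, 28, 366]);
translate([329, 0, 0]) cube([28, 28, 366]);
translate([0, 261, 0]) cube([28, 28, 366]);
translate([329, 261, 0]) cube([28, 28, 366]);
translate([40, 14, 405]) {
  translate([0, 0, 402]) cube([277, 261, 31]);
  cube([38, 38, 402]);
  translate([239, 0, 0]) cube([38, 38, 402]);
  translate([0, 223, 0]) cube([38, 38, 402]);
  translate([239, 223, 0]) cube([38, 38, 402]);
}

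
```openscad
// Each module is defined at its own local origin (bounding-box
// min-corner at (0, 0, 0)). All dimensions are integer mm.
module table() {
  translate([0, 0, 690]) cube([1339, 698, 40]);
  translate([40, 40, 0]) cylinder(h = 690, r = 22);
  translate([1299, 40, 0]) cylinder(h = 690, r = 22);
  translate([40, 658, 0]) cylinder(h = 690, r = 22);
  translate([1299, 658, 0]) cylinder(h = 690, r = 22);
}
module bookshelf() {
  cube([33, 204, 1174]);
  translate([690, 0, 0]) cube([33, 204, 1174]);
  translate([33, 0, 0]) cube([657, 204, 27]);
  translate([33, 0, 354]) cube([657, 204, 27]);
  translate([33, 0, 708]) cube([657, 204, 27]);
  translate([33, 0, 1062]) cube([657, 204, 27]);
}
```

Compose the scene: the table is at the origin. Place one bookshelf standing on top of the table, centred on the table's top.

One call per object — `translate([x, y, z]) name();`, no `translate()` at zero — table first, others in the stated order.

table();
translate([308, 247, 730]) bookshelf();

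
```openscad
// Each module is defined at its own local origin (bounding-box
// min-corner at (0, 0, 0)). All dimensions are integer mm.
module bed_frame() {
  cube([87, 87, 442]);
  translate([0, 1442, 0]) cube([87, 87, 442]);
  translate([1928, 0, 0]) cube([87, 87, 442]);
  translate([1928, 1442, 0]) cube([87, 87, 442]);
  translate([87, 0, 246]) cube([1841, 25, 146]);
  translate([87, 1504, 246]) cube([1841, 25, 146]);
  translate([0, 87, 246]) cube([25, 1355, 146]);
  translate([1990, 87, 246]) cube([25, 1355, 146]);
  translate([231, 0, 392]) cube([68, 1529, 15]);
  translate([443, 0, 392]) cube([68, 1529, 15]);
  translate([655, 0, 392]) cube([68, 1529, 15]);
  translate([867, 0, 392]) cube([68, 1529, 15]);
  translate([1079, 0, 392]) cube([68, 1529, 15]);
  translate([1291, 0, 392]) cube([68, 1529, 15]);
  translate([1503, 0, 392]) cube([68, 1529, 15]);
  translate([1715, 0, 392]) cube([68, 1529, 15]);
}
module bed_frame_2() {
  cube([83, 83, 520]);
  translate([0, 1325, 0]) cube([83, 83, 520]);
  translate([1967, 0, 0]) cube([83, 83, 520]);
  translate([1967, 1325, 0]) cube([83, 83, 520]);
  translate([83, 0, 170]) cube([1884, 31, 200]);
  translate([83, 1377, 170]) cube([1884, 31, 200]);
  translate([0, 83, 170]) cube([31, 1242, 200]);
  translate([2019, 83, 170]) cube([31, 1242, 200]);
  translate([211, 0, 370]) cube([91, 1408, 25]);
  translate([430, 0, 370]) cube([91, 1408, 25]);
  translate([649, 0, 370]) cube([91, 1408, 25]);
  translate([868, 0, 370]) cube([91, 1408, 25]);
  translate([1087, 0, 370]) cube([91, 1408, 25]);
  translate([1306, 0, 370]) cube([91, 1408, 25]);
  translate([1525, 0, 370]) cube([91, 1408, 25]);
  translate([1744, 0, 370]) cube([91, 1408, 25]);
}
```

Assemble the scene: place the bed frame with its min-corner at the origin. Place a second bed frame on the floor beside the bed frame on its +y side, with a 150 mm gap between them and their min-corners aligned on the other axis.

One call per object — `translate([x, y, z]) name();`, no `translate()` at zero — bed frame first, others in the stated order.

bed_frame();
translate([0, 1679, 0]) bed_frame_2();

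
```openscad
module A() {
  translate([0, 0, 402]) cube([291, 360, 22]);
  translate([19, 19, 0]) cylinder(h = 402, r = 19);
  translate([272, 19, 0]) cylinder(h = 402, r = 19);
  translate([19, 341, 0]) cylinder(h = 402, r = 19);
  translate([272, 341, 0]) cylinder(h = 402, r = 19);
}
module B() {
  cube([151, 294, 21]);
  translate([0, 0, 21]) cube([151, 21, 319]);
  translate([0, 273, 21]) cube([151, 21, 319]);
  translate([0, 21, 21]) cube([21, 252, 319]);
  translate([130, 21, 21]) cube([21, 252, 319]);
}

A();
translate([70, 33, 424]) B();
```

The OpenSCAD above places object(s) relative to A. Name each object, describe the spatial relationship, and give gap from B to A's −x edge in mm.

A is a stool. B is an open box. The open box is on top of the stool, centred. The gap from the open box to the stool's −x edge is 70 mm.

The open box's min-x is at 70; the stool's min-x is 0; gap = 70 mm.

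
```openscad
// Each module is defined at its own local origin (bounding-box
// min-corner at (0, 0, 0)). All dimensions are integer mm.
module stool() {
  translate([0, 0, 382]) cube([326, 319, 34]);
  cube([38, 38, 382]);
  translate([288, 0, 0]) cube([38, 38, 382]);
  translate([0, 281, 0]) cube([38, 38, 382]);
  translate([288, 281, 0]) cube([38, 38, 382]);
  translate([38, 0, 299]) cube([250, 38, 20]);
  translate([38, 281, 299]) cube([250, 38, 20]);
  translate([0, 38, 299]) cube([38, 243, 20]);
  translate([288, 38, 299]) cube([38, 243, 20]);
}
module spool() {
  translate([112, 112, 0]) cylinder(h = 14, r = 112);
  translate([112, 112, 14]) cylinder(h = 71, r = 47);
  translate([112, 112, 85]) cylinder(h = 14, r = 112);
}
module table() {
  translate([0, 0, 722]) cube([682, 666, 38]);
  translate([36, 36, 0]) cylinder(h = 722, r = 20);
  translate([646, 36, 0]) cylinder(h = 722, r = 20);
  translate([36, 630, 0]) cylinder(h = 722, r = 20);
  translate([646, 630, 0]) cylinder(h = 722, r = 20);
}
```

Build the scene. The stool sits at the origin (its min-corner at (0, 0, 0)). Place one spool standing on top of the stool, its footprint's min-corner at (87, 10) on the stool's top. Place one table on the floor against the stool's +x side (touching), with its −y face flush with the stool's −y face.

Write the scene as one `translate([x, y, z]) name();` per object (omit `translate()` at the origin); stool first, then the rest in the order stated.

stool();
translate([87, 10, 416]) spool();
translate([326, 0, 0]) table();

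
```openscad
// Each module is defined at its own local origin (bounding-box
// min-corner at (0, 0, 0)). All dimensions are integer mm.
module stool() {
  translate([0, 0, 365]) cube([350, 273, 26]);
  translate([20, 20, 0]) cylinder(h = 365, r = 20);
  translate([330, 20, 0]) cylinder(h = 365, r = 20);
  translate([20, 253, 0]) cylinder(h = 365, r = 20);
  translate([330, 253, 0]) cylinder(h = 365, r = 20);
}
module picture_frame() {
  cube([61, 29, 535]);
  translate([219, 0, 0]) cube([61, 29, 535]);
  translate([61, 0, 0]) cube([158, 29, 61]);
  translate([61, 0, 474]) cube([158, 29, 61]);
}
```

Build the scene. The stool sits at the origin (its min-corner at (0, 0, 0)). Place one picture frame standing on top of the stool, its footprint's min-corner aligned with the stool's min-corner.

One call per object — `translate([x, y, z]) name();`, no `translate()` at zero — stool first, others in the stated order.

stool();
translate([0, 0, 391]) picture_frame();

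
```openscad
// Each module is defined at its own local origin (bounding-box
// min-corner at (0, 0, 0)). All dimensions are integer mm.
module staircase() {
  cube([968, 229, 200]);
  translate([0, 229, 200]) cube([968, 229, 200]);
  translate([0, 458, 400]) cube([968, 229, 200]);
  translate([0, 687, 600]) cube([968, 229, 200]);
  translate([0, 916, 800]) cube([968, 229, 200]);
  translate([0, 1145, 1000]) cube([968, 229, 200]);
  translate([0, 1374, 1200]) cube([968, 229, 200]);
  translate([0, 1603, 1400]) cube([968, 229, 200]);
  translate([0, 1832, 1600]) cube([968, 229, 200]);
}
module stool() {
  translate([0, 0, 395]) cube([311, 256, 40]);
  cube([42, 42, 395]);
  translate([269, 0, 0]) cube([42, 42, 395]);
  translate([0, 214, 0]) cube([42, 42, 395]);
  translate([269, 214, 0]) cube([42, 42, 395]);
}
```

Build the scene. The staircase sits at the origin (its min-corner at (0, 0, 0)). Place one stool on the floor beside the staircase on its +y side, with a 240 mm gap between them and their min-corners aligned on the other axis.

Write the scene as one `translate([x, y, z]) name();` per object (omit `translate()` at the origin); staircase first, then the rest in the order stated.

staircase();
translate([0, 2301, 0]) stool();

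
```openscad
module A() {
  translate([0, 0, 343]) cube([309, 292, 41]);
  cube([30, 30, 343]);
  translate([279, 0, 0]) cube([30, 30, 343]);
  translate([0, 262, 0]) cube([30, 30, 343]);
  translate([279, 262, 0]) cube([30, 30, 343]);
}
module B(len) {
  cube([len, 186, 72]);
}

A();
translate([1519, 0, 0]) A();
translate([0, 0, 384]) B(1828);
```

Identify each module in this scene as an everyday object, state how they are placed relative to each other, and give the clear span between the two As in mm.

Second stool starts at x = 1519; first ends at x = 309; clear span = 1519 − 309 = 1210 mm.

A is a stool. B is a beam. A beam spans the tops of two stools. The clear span between the two stools is 1210 mm.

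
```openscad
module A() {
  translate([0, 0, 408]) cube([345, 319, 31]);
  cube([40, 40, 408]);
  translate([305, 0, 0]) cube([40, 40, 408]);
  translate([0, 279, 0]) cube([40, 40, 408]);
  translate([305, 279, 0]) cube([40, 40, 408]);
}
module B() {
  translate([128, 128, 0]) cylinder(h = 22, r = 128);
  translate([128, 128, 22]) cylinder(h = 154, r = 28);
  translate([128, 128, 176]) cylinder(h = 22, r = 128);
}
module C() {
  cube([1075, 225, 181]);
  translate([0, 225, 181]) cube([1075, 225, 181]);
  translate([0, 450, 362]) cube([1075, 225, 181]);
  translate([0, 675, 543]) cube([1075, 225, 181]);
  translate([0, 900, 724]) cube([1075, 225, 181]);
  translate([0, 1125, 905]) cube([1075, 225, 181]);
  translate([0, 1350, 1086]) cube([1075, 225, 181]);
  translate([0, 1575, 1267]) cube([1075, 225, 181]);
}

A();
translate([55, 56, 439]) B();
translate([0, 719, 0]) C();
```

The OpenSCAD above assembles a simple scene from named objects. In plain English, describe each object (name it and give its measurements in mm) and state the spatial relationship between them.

A is a simple wooden stool: a rectangular seat 345 mm (x) by 319 mm (y), 31 mm thick, top face at z = 439 mm, on four square legs, each 40×40 mm in cross-section. The legs rest on z = 0, each flush with a corner of the seat.

B is a spool: two coaxial disc flanges of radius 128 mm and thickness 22 mm, joined by a core cylinder of radius 28 mm and height 154 mm. The lower flange rests on z = 0 and the three cylinders share a vertical axis.

C is a run of 8 identical solid stair steps. Each tread is 1075×225 mm and each step block is 181 mm high. Step 1 rests on the floor; step k is offset from step 1 by (k−1)×225 mm in y and (k−1)×181 mm in z.

The spool is on top of the stool. The staircase is on the floor beside the stool on its +y side.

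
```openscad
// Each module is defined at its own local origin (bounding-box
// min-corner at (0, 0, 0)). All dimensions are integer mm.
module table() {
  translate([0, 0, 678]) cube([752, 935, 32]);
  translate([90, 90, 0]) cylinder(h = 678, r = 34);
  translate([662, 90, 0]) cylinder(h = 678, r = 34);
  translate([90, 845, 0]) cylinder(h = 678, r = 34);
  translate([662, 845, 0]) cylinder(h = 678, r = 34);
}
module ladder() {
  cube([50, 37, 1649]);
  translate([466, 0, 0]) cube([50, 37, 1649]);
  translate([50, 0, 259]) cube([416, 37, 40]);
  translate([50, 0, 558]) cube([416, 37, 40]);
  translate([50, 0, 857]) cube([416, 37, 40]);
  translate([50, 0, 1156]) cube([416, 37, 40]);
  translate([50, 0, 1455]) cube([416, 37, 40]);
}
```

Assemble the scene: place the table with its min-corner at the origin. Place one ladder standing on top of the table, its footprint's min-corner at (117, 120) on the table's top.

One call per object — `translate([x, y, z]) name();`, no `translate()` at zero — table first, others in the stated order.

table();
translate([117, 120, 710]) ladder();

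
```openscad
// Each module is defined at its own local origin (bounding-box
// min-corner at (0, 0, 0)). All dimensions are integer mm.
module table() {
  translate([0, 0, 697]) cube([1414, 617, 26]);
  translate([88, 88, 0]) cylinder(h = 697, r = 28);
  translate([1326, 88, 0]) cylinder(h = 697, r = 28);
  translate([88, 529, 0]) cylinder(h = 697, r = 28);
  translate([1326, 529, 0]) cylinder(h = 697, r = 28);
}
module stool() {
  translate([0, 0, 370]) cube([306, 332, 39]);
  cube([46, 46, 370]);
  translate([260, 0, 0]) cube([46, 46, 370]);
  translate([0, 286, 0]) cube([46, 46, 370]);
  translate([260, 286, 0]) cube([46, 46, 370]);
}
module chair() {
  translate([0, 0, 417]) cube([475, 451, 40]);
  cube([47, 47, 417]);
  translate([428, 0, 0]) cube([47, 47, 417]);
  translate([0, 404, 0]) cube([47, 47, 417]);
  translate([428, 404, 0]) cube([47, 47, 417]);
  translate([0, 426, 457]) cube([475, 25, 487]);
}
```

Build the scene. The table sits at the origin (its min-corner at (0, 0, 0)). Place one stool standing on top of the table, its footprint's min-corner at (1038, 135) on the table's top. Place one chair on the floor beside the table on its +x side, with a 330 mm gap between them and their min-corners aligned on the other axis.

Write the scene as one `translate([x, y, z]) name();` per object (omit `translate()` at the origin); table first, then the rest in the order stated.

table();
translate([1038, 135, 723]) stool();
translate([1744, 0, 0]) chair();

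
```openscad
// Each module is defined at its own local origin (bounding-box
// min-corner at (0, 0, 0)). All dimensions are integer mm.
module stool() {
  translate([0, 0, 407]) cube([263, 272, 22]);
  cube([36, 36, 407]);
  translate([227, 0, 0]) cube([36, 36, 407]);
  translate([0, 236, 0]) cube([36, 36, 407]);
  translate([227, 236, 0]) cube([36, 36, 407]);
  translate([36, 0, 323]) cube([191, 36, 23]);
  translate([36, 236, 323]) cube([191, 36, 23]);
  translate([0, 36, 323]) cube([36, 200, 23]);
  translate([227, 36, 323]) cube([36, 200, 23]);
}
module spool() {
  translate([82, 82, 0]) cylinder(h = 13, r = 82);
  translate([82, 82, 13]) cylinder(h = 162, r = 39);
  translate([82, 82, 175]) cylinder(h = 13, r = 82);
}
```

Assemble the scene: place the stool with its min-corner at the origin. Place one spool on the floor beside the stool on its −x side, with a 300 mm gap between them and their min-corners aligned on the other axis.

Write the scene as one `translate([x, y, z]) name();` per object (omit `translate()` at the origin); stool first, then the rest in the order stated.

stool();
translate([-464, 0, 0]) spool();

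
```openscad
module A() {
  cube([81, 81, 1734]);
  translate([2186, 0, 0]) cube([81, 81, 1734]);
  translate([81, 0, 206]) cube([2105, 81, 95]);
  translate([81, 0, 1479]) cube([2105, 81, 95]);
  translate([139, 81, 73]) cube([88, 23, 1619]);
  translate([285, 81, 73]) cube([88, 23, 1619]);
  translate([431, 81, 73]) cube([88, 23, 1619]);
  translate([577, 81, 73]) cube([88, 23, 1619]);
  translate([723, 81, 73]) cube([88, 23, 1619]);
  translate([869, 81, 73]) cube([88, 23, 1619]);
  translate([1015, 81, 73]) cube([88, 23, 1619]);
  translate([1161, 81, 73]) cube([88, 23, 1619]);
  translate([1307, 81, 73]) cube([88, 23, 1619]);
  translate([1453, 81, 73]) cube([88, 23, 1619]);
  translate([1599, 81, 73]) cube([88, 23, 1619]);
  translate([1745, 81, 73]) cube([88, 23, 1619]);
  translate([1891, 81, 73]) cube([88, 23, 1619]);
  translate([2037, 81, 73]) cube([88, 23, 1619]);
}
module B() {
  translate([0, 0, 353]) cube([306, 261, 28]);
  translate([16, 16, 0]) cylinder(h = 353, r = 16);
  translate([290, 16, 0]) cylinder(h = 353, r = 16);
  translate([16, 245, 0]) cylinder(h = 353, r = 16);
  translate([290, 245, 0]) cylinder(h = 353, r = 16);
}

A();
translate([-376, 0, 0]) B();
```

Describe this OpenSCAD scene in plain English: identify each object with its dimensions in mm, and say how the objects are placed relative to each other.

A is a fence section. Two 81×81 mm posts, 1734 mm tall, stand on the floor with a clear span of 2105 mm between their inner faces. Two horizontal rails of 81×95 mm section span the gap between the posts with their undersides at z = 206 mm and z = 1479 mm, flush with the posts' −y face. 14 pickets, each 88 mm wide, 23 mm thick and 1619 mm tall, are fixed to the +y face of the rails with their bottoms at z = 73 mm, evenly spaced across the span with equal gaps (rounded down to the nearest mm) at the −x end and between each pair — any rounding remainder accumulates at the +x end.

B is a simple wooden stool: a rectangular seat 306 mm (x) by 261 mm (y), 28 mm thick, top face at z = 381 mm, on four round legs, each 32 mm in diameter. The legs rest on z = 0, each leg's axis is inset half a diameter from the nearest pair of seat edges (so the leg's bounding box is flush with the corner).

The stool is on the floor beside the fence section on its −x side.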